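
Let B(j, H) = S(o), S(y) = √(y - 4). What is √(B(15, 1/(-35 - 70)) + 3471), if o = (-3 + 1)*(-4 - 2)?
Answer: √(3471 + 2*√2) ≈ 58.939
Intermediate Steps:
o = 12 (o = -2*(-6) = 12)
S(y) = √(-4 + y)
B(j, H) = 2*√2 (B(j, H) = √(-4 + 12) = √8 = 2*√2)
√(B(15, 1/(-35 - 70)) + 3471) = √(2*√2 + 3471) = √(3471 + 2*√2)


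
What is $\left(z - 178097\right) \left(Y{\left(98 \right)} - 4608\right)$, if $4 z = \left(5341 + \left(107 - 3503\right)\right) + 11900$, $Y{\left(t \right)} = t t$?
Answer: $-872480207$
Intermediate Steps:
$Y{\left(t \right)} = t^{2}$
$z = \frac{13845}{4}$ ($z = \frac{\left(5341 + \left(107 - 3503\right)\right) + 11900}{4} = \frac{\left(5341 - 3396\right) + 11900}{4} = \frac{1945 + 11900}{4} = \frac{1}{4} \cdot 13845 = \frac{13845}{4} \approx 3461.3$)
$\left(z - 178097\right) \left(Y{\left(98 \right)} - 4608\right) = \left(\frac{13845}{4} - 178097\right) \left(98^{2} - 4608\right) = - \frac{698543 \left(9604 + \left(-73414 + 68806\right)\right)}{4} = - \frac{698543 \left(9604 - 4608\right)}{4} = \left(- \frac{698543}{4}\right) 4996 = -872480207$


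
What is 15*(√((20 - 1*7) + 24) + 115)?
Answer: 1725 + 15*√37 ≈ 1816.2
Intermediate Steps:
15*(√((20 - 1*7) + 24) + 115) = 15*(√((20 - 7) + 24) + 115) = 15*(√(13 + 24) + 115) = 15*(√37 + 115) = 15*(115 + √37) = 1725 + 15*√37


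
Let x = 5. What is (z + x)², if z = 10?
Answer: 225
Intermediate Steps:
(z + x)² = (10 + 5)² = 15² = 225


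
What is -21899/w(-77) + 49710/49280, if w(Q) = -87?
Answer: 108350749/428736 ≈ 252.72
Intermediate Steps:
-21899/w(-77) + 49710/49280 = -21899/(-87) + 49710/49280 = -21899*(-1/87) + 49710*(1/49280) = 21899/87 + 4971/4928 = 108350749/428736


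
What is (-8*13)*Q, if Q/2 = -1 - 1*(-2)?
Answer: -208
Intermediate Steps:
Q = 2 (Q = 2*(-1 - 1*(-2)) = 2*(-1 + 2) = 2*1 = 2)
(-8*13)*Q = -8*13*2 = -104*2 = -208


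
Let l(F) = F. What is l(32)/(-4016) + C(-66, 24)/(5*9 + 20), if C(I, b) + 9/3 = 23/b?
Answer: -15419/391560 ≈ -0.039378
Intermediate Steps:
C(I, b) = -3 + 23/b
l(32)/(-4016) + C(-66, 24)/(5*9 + 20) = 32/(-4016) + (-3 + 23/24)/(5*9 + 20) = 32*(-1/4016) + (-3 + 23*(1/24))/(45 + 20) = -2/251 + (-3 + 23/24)/65 = -2/251 - 49/24*1/65 = -2/251 - 49/1560 = -15419/391560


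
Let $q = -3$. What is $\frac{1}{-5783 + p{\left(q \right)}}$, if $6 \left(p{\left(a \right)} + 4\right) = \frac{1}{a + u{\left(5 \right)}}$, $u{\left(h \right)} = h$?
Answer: $- \frac{12}{69443} \approx -0.0001728$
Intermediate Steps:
$p{\left(a \right)} = -4 + \frac{1}{6 \left(5 + a\right)}$ ($p{\left(a \right)} = -4 + \frac{1}{6 \left(a + 5\right)} = -4 + \frac{1}{6 \left(5 + a\right)}$)
$\frac{1}{-5783 + p{\left(q \right)}} = \frac{1}{-5783 + \frac{-119 - -72}{6 \left(5 - 3\right)}} = \frac{1}{-5783 + \frac{-119 + 72}{6 \cdot 2}} = \frac{1}{-5783 + \frac{1}{6} \cdot \frac{1}{2} \left(-47\right)} = \frac{1}{-5783 - \frac{47}{12}} = \frac{1}{- \frac{69443}{12}} = - \frac{12}{69443}$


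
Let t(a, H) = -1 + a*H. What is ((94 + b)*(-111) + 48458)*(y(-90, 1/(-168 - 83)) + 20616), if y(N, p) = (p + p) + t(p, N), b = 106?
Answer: 135870786874/251 ≈ 5.4132e+8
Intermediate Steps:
t(a, H) = -1 + H*a
y(N, p) = -1 + 2*p + N*p (y(N, p) = (p + p) + (-1 + N*p) = 2*p + (-1 + N*p) = -1 + 2*p + N*p)
((94 + b)*(-111) + 48458)*(y(-90, 1/(-168 - 83)) + 20616) = ((94 + 106)*(-111) + 48458)*((-1 + 2/(-168 - 83) - 90/(-168 - 83)) + 20616) = (200*(-111) + 48458)*((-1 + 2/(-251) - 90/(-251)) + 20616) = (-22200 + 48458)*((-1 + 2*(-1/251) - 90*(-1/251)) + 20616) = 26258*((-1 - 2/251 + 90/251) + 20616) = 26258*(-163/251 + 20616) = 26258*(5174453/251) = 135870786874/251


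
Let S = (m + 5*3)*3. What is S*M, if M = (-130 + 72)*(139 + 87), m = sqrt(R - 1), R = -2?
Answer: -589860 - 39324*I*sqrt(3) ≈ -5.8986e+5 - 68111.0*I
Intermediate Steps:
m = I*sqrt(3) (m = sqrt(-2 - 1) = sqrt(-3) = I*sqrt(3) ≈ 1.732*I)
M = -13108 (M = -58*226 = -13108)
S = 45 + 3*I*sqrt(3) (S = (I*sqrt(3) + 5*3)*3 = (I*sqrt(3) + 15)*3 = (15 + I*sqrt(3))*3 = 45 + 3*I*sqrt(3) ≈ 45.0 + 5.1962*I)
S*M = (45 + 3*I*sqrt(3))*(-13108) = -589860 - 39324*I*sqrt(3)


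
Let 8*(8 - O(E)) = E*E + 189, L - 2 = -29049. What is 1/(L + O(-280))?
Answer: -8/310901 ≈ -2.5732e-5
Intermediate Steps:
L = -29047 (L = 2 - 29049 = -29047)
O(E) = -125/8 - E**2/8 (O(E) = 8 - (E*E + 189)/8 = 8 - (E**2 + 189)/8 = 8 - (189 + E**2)/8 = 8 + (-189/8 - E**2/8) = -125/8 - E**2/8)
1/(L + O(-280)) = 1/(-29047 + (-125/8 - 1/8*(-280)**2)) = 1/(-29047 + (-125/8 - 1/8*78400)) = 1/(-29047 + (-125/8 - 9800)) = 1/(-29047 - 78525/8) = 1/(-310901/8) = -8/310901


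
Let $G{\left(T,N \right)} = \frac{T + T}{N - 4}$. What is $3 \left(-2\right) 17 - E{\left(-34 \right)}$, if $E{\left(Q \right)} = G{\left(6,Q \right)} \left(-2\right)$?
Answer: $- \frac{1950}{19} \approx -102.63$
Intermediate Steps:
$G{\left(T,N \right)} = \frac{2 T}{-4 + N}$
$E{\left(Q \right)} = - \frac{24}{-4 + Q}$ ($E{\left(Q \right)} = 2 \cdot 6 \frac{1}{-4 + Q} \left(-2\right) = \frac{12}{-4 + Q} \left(-2\right) = - \frac{24}{-4 + Q}$)
$3 \left(-2\right) 17 - E{\left(-34 \right)} = 3 \left(-2\right) 17 - - \frac{24}{-4 - 34} = \left(-6\right) 17 - - \frac{24}{-38} = -102 - \left(-24\right) \left(- \frac{1}{38}\right) = -102 - \frac{12}{19} = - \frac{1950}{19}$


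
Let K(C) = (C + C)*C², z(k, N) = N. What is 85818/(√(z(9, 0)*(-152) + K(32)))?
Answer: 42909/128 ≈ 335.23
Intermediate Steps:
K(C) = 2*C³ (K(C) = (2*C)*C² = 2*C³)
85818/(√(z(9, 0)*(-152) + K(32))) = 85818/(√(0*(-152) + 2*32³)) = 85818/(√(0 + 2*32768)) = 85818/(√(0 + 65536)) = 85818/(√65536) = 85818/256 = 85818*(1/256) = 42909/128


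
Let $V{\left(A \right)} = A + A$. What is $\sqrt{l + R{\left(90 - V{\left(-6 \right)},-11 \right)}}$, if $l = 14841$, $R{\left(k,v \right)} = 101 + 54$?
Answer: $2 \sqrt{3749} \approx 122.46$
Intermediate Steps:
$V{\left(A \right)} = 2 A$
$R{\left(k,v \right)} = 155$
$\sqrt{l + R{\left(90 - V{\left(-6 \right)},-11 \right)}} = \sqrt{14841 + 155} = \sqrt{14996} = 2 \sqrt{3749}$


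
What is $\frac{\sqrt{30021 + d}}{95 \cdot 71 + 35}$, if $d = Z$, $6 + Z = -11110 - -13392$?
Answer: $\frac{\sqrt{32297}}{6780} \approx 0.026506$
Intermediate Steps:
$Z = 2276$ ($Z = -6 - -2282 = -6 + \left(-11110 + 13392\right) = -6 + 2282 = 2276$)
$d = 2276$
$\frac{\sqrt{30021 + d}}{95 \cdot 71 + 35} = \frac{\sqrt{30021 + 2276}}{95 \cdot 71 + 35} = \frac{\sqrt{32297}}{6745 + 35} = \frac{\sqrt{32297}}{6780}$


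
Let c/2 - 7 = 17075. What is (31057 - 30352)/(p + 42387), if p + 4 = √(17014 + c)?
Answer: 9960005/598755837 - 235*√51178/598755837 ≈ 0.016546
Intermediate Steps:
c = 34164 (c = 14 + 2*17075 = 14 + 34150 = 34164)
p = -4 + √51178 (p = -4 + √(17014 + 34164) = -4 + √51178 ≈ 222.23)
(31057 - 30352)/(p + 42387) = (31057 - 30352)/((-4 + √51178) + 42387) = 705/(42383 + √51178)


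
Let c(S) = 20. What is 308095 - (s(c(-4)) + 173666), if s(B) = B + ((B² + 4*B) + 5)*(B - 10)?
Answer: 129559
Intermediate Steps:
s(B) = B + (-10 + B)*(5 + B² + 4*B) (s(B) = B + (5 + B² + 4*B)*(-10 + B) = B + (-10 + B)*(5 + B² + 4*B))
308095 - (s(c(-4)) + 173666) = 308095 - ((-50 + 20³ - 34*20 - 6*20²) + 173666) = 308095 - ((-50 + 8000 - 680 - 6*400) + 173666) = 308095 - ((-50 + 8000 - 680 - 2400) + 173666) = 308095 - (4870 + 173666) = 308095 - 1*178536 = 308095 - 178536 = 129559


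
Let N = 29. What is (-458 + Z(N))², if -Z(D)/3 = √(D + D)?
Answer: 210286 + 2748*√58 ≈ 2.3121e+5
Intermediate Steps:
Z(D) = -3*√2*√D (Z(D) = -3*√(D + D) = -3*√2*√D)
(-458 + Z(N))² = (-458 - 3*√2*√29)² = (-458 - 3*√58)²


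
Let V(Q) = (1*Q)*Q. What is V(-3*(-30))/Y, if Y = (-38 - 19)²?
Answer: 900/361 ≈ 2.4931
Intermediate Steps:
V(Q) = Q² (V(Q) = Q*Q = Q²)
Y = 3249 (Y = (-57)² = 3249)
V(-3*(-30))/Y = (-3*(-30))²/3249 = 90²*(1/3249) = 8100*(1/3249) = 900/361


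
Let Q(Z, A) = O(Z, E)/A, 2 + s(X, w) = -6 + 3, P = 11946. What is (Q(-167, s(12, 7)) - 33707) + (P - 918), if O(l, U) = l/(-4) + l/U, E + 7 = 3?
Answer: -226957/10 ≈ -22696.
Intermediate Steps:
E = -4 (E = -7 + 3 = -4)
O(l, U) = -l/4 + l/U (O(l, U) = l*(-1/4) + l/U = -l/4 + l/U)
s(X, w) = -5 (s(X, w) = -2 + (-6 + 3) = -2 - 3 = -5)
Q(Z, A) = -Z/(2*A) (Q(Z, A) = (-Z/4 + Z/(-4))/A = (-Z/4 + Z*(-1/4))/A = (-Z/4 - Z/4)/A = (-Z/2)/A = -Z/(2*A))
(Q(-167, s(12, 7)) - 33707) + (P - 918) = (-1/2*(-167)/(-5) - 33707) + (11946 - 918) = (-1/2*(-167)*(-1/5) - 33707) + 11028 = (-167/10 - 33707) + 11028 = -337237/10 + 11028 = -226957/10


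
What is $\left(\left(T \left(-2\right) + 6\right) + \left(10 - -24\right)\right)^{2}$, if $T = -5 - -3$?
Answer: $1936$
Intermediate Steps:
$T = -2$ ($T = -5 + 3 = -2$)
$\left(\left(T \left(-2\right) + 6\right) + \left(10 - -24\right)\right)^{2} = \left(\left(\left(-2\right) \left(-2\right) + 6\right) + \left(10 - -24\right)\right)^{2} = \left(\left(4 + 6\right) + \left(10 + 24\right)\right)^{2} = \left(10 + 34\right)^{2} = 44^{2} = 1936$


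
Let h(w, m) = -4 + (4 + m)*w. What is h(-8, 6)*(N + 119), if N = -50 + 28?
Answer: -8148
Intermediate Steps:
N = -22
h(w, m) = -4 + w*(4 + m)
h(-8, 6)*(N + 119) = (-4 + 4*(-8) + 6*(-8))*(-22 + 119) = (-4 - 32 - 48)*97 = -84*97 = -8148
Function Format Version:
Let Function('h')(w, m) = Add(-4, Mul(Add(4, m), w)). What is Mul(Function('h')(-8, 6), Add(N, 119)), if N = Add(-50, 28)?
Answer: -8148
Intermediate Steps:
N = -22
Function('h')(w, m) = Add(-4, Mul(w, Add(4, m)))
Mul(Function('h')(-8, 6), Add(N, 119)) = Mul(Add(-4, Mul(4, -8), Mul(6, -8)), Add(-22, 119)) = Mul(Add(-4, -32, -48), 97) = Mul(-84, 97) = -8148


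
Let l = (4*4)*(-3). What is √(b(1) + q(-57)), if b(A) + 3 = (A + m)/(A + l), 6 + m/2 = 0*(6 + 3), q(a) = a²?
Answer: √7170931/47 ≈ 56.976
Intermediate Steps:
m = -12 (m = -12 + 2*(0*(6 + 3)) = -12 + 2*(0*9) = -12 + 2*0 = -12 + 0 = -12)
l = -48 (l = 16*(-3) = -48)
b(A) = -3 + (-12 + A)/(-48 + A) (b(A) = -3 + (A - 12)/(A - 48) = -3 + (-12 + A)/(-48 + A))
√(b(1) + q(-57)) = √(2*(66 - 1*1)/(-48 + 1) + (-57)²) = √(2*(66 - 1)/(-47) + 3249) = √(2*(-1/47)*65 + 3249) = √(-130/47 + 3249) = √(152573/47) = √7170931/47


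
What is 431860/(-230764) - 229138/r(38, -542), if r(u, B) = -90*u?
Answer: 6424980029/98651610 ≈ 65.128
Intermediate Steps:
431860/(-230764) - 229138/r(38, -542) = 431860/(-230764) - 229138/((-90*38)) = 431860*(-1/230764) - 229138/(-3420) = -107965/57691 - 229138*(-1/3420) = -107965/57691 + 114569/1710 = 6424980029/98651610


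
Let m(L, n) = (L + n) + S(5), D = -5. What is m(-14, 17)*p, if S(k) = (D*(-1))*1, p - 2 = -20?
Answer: -144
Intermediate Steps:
p = -18 (p = 2 - 20 = -18)
S(k) = 5 (S(k) = -5*(-1)*1 = 5*1 = 5)
m(L, n) = 5 + L + n (m(L, n) = (L + n) + 5 = 5 + L + n)
m(-14, 17)*p = (5 - 14 + 17)*(-18) = 8*(-18) = -144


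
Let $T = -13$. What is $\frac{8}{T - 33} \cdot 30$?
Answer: $- \frac{120}{23} \approx -5.2174$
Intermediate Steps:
$\frac{8}{T - 33} \cdot 30 = \frac{8}{-13 - 33} \cdot 30 = \frac{8}{-46} \cdot 30 = 8 \left(- \frac{1}{46}\right) 30 = \left(- \frac{4}{23}\right) 30 = - \frac{120}{23}$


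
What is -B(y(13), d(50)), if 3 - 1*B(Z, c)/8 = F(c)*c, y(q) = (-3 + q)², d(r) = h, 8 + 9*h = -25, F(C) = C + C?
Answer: 1720/9 ≈ 191.11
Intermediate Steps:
F(C) = 2*C
h = -11/3 (h = -8/9 + (⅑)*(-25) = -8/9 - 25/9 = -11/3 ≈ -3.6667)
d(r) = -11/3
B(Z, c) = 24 - 16*c² (B(Z, c) = 24 - 8*2*c*c = 24 - 16*c²)
-B(y(13), d(50)) = -(24 - 16*(-11/3)²) = -(24 - 16*121/9) = -(24 - 1936/9) = -1*(-1720/9) = 1720/9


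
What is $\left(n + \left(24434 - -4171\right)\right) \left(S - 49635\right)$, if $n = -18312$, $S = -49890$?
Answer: $-1024410825$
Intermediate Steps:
$\left(n + \left(24434 - -4171\right)\right) \left(S - 49635\right) = \left(-18312 + \left(24434 - -4171\right)\right) \left(-49890 - 49635\right) = \left(-18312 + \left(24434 + 4171\right)\right) \left(-99525\right) = \left(-18312 + 28605\right) \left(-99525\right) = 10293 \left(-99525\right) = -1024410825$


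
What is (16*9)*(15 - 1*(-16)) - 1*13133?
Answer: -8669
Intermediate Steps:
(16*9)*(15 - 1*(-16)) - 1*13133 = 144*(15 + 16) - 13133 = 144*31 - 13133 = 4464 - 13133 = -8669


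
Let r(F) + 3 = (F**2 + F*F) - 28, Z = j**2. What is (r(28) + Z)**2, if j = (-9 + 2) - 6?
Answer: 2910436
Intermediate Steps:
j = -13 (j = -7 - 6 = -13)
Z = 169 (Z = (-13)**2 = 169)
r(F) = -31 + 2*F**2 (r(F) = -3 + ((F**2 + F*F) - 28) = -3 + ((F**2 + F**2) - 28) = -3 + (2*F**2 - 28) = -3 + (-28 + 2*F**2) = -31 + 2*F**2)
(r(28) + Z)**2 = ((-31 + 2*28**2) + 169)**2 = ((-31 + 2*784) + 169)**2 = ((-31 + 1568) + 169)**2 = (1537 + 169)**2 = 1706**2 = 2910436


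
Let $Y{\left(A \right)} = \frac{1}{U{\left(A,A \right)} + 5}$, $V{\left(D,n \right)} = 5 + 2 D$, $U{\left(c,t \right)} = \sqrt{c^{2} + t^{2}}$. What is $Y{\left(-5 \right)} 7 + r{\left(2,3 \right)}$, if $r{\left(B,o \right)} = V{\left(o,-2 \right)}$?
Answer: $\frac{48}{5} + \frac{7 \sqrt{2}}{5} \approx 11.58$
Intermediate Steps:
$Y{\left(A \right)} = \frac{1}{5 + \sqrt{2} \sqrt{A^{2}}}$ ($Y{\left(A \right)} = \frac{1}{\sqrt{A^{2} + A^{2}} + 5} = \frac{1}{\sqrt{2 A^{2}} + 5} = \frac{1}{\sqrt{2} \sqrt{A^{2}} + 5} = \frac{1}{5 + \sqrt{2} \sqrt{A^{2}}}$)
$r{\left(B,o \right)} = 5 + 2 o$
$Y{\left(-5 \right)} 7 + r{\left(2,3 \right)} = \frac{1}{5 + \sqrt{2} \sqrt{\left(-5\right)^{2}}} \cdot 7 + \left(5 + 2 \cdot 3\right) = \frac{1}{5 + \sqrt{2} \sqrt{25}} \cdot 7 + \left(5 + 6\right) = \frac{1}{5 + \sqrt{2} \cdot 5} \cdot 7 + 11 = \frac{1}{5 + 5 \sqrt{2}} \cdot 7 + 11 = \frac{7}{5 + 5 \sqrt{2}} + 11 = 11 + \frac{7}{5 + 5 \sqrt{2}}$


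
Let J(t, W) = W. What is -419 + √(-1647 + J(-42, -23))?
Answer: -419 + I*√1670 ≈ -419.0 + 40.866*I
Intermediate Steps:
-419 + √(-1647 + J(-42, -23)) = -419 + √(-1647 - 23) = -419 + √(-1670) = -419 + I*√1670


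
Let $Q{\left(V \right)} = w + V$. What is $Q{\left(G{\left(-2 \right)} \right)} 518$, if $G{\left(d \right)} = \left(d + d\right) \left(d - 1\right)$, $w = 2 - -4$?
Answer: $9324$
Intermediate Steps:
$w = 6$ ($w = 2 + 4 = 6$)
$G{\left(d \right)} = 2 d \left(-1 + d\right)$
$Q{\left(V \right)} = 6 + V$
$Q{\left(G{\left(-2 \right)} \right)} 518 = \left(6 + 2 \left(-2\right) \left(-1 - 2\right)\right) 518 = \left(6 + 2 \left(-2\right) \left(-3\right)\right) 518 = \left(6 + 12\right) 518 = 18 \cdot 518 = 9324$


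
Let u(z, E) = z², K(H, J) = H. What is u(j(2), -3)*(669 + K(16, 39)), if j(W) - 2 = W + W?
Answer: 24660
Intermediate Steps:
j(W) = 2 + 2*W (j(W) = 2 + (W + W) = 2 + 2*W)
u(j(2), -3)*(669 + K(16, 39)) = (2 + 2*2)²*(669 + 16) = (2 + 4)²*685 = 6²*685 = 36*685 = 24660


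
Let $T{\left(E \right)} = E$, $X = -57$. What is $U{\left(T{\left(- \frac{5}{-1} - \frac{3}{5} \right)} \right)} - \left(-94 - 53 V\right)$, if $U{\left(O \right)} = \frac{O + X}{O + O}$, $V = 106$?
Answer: $\frac{251065}{44} \approx 5706.0$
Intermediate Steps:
$U{\left(O \right)} = \frac{-57 + O}{2 O}$ ($U{\left(O \right)} = \frac{O - 57}{O + O} = \frac{-57 + O}{2 O}$)
$U{\left(T{\left(- \frac{5}{-1} - \frac{3}{5} \right)} \right)} - \left(-94 - 53 V\right) = \frac{-57 - \left(-5 + \frac{3}{5}\right)}{2 \left(- \frac{5}{-1} - \frac{3}{5}\right)} - \left(-94 - 5618\right) = \frac{-57 - - \frac{22}{5}}{2 \left(\left(-5\right) \left(-1\right) - \frac{3}{5}\right)} - \left(-94 - 5618\right) = \frac{-57 + \left(5 - \frac{3}{5}\right)}{2 \left(5 - \frac{3}{5}\right)} - -5712 = \frac{-57 + \frac{22}{5}}{2 \cdot \frac{22}{5}} + 5712 = \frac{1}{2} \cdot \frac{5}{22} \left(- \frac{263}{5}\right) + 5712 = - \frac{263}{44} + 5712 = \frac{251065}{44}$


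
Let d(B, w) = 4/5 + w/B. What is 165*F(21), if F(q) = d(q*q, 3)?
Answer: 6523/49 ≈ 133.12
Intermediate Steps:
d(B, w) = ⅘ + w/B (d(B, w) = 4*(⅕) + w/B = ⅘ + w/B)
F(q) = ⅘ + 3/q² (F(q) = ⅘ + 3/((q*q)) = ⅘ + 3/(q²) = ⅘ + 3/q²)
165*F(21) = 165*(⅘ + 3/21²) = 165*(⅘ + 3*(1/441)) = 165*(⅘ + 1/147) = 165*(593/735) = 6523/49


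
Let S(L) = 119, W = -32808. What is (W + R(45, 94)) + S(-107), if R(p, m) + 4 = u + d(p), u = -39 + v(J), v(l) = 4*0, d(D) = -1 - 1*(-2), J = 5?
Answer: -32731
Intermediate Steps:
d(D) = 1 (d(D) = -1 + 2 = 1)
v(l) = 0
u = -39 (u = -39 + 0 = -39)
R(p, m) = -42 (R(p, m) = -4 + (-39 + 1) = -4 - 38 = -42)
(W + R(45, 94)) + S(-107) = (-32808 - 42) + 119 = -32850 + 119 = -32731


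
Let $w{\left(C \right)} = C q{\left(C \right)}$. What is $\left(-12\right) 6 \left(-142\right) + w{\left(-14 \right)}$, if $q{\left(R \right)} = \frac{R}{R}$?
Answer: $10210$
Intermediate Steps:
$q{\left(R \right)} = 1$
$w{\left(C \right)} = C$ ($w{\left(C \right)} = C 1 = C$)
$\left(-12\right) 6 \left(-142\right) + w{\left(-14 \right)} = \left(-12\right) 6 \left(-142\right) - 14 = \left(-72\right) \left(-142\right) - 14 = 10224 - 14 = 10210$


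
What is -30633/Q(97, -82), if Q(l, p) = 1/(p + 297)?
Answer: -6586095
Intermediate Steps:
Q(l, p) = 1/(297 + p)
-30633/Q(97, -82) = -30633/(1/(297 - 82)) = -30633/(1/215) = -30633/1/215 = -30633*215 = -6586095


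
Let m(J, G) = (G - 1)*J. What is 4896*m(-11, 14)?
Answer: -700128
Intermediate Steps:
m(J, G) = J*(-1 + G) (m(J, G) = (-1 + G)*J = J*(-1 + G))
4896*m(-11, 14) = 4896*(-11*(-1 + 14)) = 4896*(-11*13) = 4896*(-143) = -700128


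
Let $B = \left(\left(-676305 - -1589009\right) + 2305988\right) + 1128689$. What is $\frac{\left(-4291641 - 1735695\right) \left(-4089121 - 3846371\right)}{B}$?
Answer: $\frac{15943292203104}{1449127} \approx 1.1002 \cdot 10^{7}$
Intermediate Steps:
$B = 4347381$ ($B = \left(\left(-676305 + 1589009\right) + 2305988\right) + 1128689 = \left(912704 + 2305988\right) + 1128689 = 3218692 + 1128689 = 4347381$)
$\frac{\left(-4291641 - 1735695\right) \left(-4089121 - 3846371\right)}{B} = \frac{\left(-4291641 - 1735695\right) \left(-4089121 - 3846371\right)}{4347381} = \left(-6027336\right) \left(-7935492\right) \frac{1}{4347381} = 47829876609312 \cdot \frac{1}{4347381} = \frac{15943292203104}{1449127}$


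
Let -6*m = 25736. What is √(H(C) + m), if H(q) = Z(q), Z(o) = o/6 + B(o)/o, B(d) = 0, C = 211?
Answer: 5*I*√6126/6 ≈ 65.224*I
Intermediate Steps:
Z(o) = o/6 (Z(o) = o/6 + 0/o = o*(⅙) + 0 = o/6 + 0 = o/6)
H(q) = q/6
m = -12868/3 (m = -⅙*25736 = -12868/3 ≈ -4289.3)
√(H(C) + m) = √((⅙)*211 - 12868/3) = √(211/6 - 12868/3) = √(-25525/6) = 5*I*√6126/6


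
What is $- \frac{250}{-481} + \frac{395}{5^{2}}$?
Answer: $\frac{39249}{2405} \approx 16.32$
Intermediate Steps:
$- \frac{250}{-481} + \frac{395}{5^{2}} = \left(-250\right) \left(- \frac{1}{481}\right) + \frac{395}{25} = \frac{250}{481} + 395 \cdot \frac{1}{25} = \frac{250}{481} + \frac{79}{5} = \frac{39249}{2405}$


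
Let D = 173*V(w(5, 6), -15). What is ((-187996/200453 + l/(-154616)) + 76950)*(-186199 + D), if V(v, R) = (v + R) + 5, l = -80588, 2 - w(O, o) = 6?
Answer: -10223759698486215677/704391842 ≈ -1.4514e+10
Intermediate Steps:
w(O, o) = -4 (w(O, o) = 2 - 1*6 = 2 - 6 = -4)
V(v, R) = 5 + R + v (V(v, R) = (R + v) + 5 = 5 + R + v)
D = -2422 (D = 173*(5 - 15 - 4) = 173*(-14) = -2422)
((-187996/200453 + l/(-154616)) + 76950)*(-186199 + D) = ((-187996/200453 - 80588/(-154616)) + 76950)*(-186199 - 2422) = ((-187996*1/200453 - 80588*(-1/154616)) + 76950)*(-188621) = ((-187996/200453 + 20147/38654) + 76950)*(-188621) = (-293479163/704391842 + 76950)*(-188621) = (54202658762737/704391842)*(-188621) = -10223759698486215677/704391842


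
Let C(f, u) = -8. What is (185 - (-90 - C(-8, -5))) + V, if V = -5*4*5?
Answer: 167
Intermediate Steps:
V = -100 (V = -20*5 = -100)
(185 - (-90 - C(-8, -5))) + V = (185 - (-90 - 1*(-8))) - 100 = (185 - (-90 + 8)) - 100 = (185 - 1*(-82)) - 100 = (185 + 82) - 100 = 267 - 100 = 167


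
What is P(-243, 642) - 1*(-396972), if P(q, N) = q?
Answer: 396729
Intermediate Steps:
P(-243, 642) - 1*(-396972) = -243 - 1*(-396972) = -243 + 396972 = 396729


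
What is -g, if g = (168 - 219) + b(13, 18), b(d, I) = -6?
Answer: 57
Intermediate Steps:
g = -57 (g = (168 - 219) - 6 = -51 - 6 = -57)
-g = -1*(-57) = 57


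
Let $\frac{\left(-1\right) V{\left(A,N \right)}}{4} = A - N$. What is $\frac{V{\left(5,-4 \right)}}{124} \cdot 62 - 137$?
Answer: $-155$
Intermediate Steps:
$V{\left(A,N \right)} = - 4 A + 4 N$ ($V{\left(A,N \right)} = - 4 \left(A - N\right) = - 4 A + 4 N$)
$\frac{V{\left(5,-4 \right)}}{124} \cdot 62 - 137 = \frac{\left(-4\right) 5 + 4 \left(-4\right)}{124} \cdot 62 - 137 = \left(-20 - 16\right) \frac{1}{124} \cdot 62 - 137 = \left(-36\right) \frac{1}{124} \cdot 62 - 137 = \left(- \frac{9}{31}\right) 62 - 137 = -18 - 137 = -155$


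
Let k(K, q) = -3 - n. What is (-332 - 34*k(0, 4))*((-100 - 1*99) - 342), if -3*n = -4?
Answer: 299714/3 ≈ 99905.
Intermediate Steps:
n = 4/3 (n = -⅓*(-4) = 4/3 ≈ 1.3333)
k(K, q) = -13/3 (k(K, q) = -3 - 1*4/3 = -3 - 4/3 = -13/3)
(-332 - 34*k(0, 4))*((-100 - 1*99) - 342) = (-332 - 34*(-13/3))*((-100 - 1*99) - 342) = (-332 + 442/3)*((-100 - 99) - 342) = -554*(-199 - 342)/3 = -554/3*(-541) = 299714/3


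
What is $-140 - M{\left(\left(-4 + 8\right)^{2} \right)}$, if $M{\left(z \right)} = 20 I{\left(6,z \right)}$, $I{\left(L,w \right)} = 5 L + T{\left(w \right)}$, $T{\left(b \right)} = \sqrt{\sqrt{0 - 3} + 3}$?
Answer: $-740 - 20 \sqrt{3 + i \sqrt{3}} \approx -775.96 - 9.6343 i$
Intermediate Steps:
$T{\left(b \right)} = \sqrt{3 + i \sqrt{3}}$ ($T{\left(b \right)} = \sqrt{\sqrt{-3} + 3} = \sqrt{i \sqrt{3} + 3} = \sqrt{3 + i \sqrt{3}}$)
$I{\left(L,w \right)} = \sqrt{3 + i \sqrt{3}} + 5 L$ ($I{\left(L,w \right)} = 5 L + \sqrt{3 + i \sqrt{3}} = \sqrt{3 + i \sqrt{3}} + 5 L$)
$M{\left(z \right)} = 600 + 20 \sqrt{3 + i \sqrt{3}}$ ($M{\left(z \right)} = 20 \left(\sqrt{3 + i \sqrt{3}} + 5 \cdot 6\right) = 20 \left(\sqrt{3 + i \sqrt{3}} + 30\right) = 20 \left(30 + \sqrt{3 + i \sqrt{3}}\right) = 600 + 20 \sqrt{3 + i \sqrt{3}}$)
$-140 - M{\left(\left(-4 + 8\right)^{2} \right)} = -140 - \left(600 + 20 \sqrt{3 + i \sqrt{3}}\right) = -740 - 20 \sqrt{3 + i \sqrt{3}}$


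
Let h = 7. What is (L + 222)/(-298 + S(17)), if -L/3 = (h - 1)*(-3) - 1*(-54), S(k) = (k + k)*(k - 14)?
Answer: -57/98 ≈ -0.58163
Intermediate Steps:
S(k) = 2*k*(-14 + k) (S(k) = (2*k)*(-14 + k) = 2*k*(-14 + k))
L = -108 (L = -3*((7 - 1)*(-3) - 1*(-54)) = -3*(6*(-3) + 54) = -3*(-18 + 54) = -3*36 = -108)
(L + 222)/(-298 + S(17)) = (-108 + 222)/(-298 + 2*17*(-14 + 17)) = 114/(-298 + 2*17*3) = 114/(-298 + 102) = 114/(-196) = 114*(-1/196) = -57/98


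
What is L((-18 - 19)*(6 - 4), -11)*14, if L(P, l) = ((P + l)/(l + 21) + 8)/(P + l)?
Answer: 7/85 ≈ 0.082353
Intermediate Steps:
L(P, l) = (8 + (P + l)/(21 + l))/(P + l) (L(P, l) = ((P + l)/(21 + l) + 8)/(P + l) = (8 + (P + l)/(21 + l))/(P + l))
L((-18 - 19)*(6 - 4), -11)*14 = ((168 + (-18 - 19)*(6 - 4) + 9*(-11))/((-11)**2 + 21*((-18 - 19)*(6 - 4)) + 21*(-11) + ((-18 - 19)*(6 - 4))*(-11)))*14 = ((168 - 37*2 - 99)/(121 + 21*(-37*2) - 231 - 37*2*(-11)))*14 = ((168 - 74 - 99)/(121 + 21*(-74) - 231 - 74*(-11)))*14 = (-5/(121 - 1554 - 231 + 814))*14 = (-5/(-850))*14 = -1/850*(-5)*14 = (1/170)*14 = 7/85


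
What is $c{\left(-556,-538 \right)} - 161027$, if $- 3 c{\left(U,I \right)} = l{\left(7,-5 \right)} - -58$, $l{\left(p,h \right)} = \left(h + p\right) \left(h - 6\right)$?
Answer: $-161039$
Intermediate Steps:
$l{\left(p,h \right)} = \left(-6 + h\right) \left(h + p\right)$ ($l{\left(p,h \right)} = \left(h + p\right) \left(-6 + h\right) = \left(-6 + h\right) \left(h + p\right)$)
$c{\left(U,I \right)} = -12$ ($c{\left(U,I \right)} = - \frac{\left(\left(-5\right)^{2} - -30 - 42 - 35\right) - -58}{3} = - \frac{\left(25 + 30 - 42 - 35\right) + 58}{3} = - \frac{-22 + 58}{3} = \left(- \frac{1}{3}\right) 36 = -12$)
$c{\left(-556,-538 \right)} - 161027 = -12 - 161027 = -161039$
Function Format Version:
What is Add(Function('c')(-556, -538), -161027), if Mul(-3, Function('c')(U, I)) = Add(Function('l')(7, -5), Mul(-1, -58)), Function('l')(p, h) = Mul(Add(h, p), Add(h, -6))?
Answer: -161039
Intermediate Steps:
Function('l')(p, h) = Mul(Add(-6, h), Add(h, p)) (Function('l')(p, h) = Mul(Add(h, p), Add(-6, h)) = Mul(Add(-6, h), Add(h, p)))
Function('c')(U, I) = -12 (Function('c')(U, I) = Mul(Rational(-1, 3), Add(Add(Pow(-5, 2), Mul(-6, -5), Mul(-6, 7), Mul(-5, 7)), Mul(-1, -58))) = Mul(Rational(-1, 3), Add(Add(25, 30, -42, -35), 58)) = Mul(Rational(-1, 3), Add(-22, 58)) = Mul(Rational(-1, 3), 36) = -12)
Add(Function('c')(-556, -538), -161027) = Add(-12, -161027) = -161039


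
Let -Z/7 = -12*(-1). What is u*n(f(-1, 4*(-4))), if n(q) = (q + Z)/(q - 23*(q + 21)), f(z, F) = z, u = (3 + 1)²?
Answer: 1360/461 ≈ 2.9501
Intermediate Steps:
Z = -84 (Z = -(-84)*(-1) = -7*12 = -84)
u = 16 (u = 4² = 16)
n(q) = (-84 + q)/(-483 - 22*q) (n(q) = (q - 84)/(q - 23*(q + 21)) = (-84 + q)/(q - 23*(21 + q)) = (-84 + q)/(q + (-483 - 23*q)) = (-84 + q)/(-483 - 22*q))
u*n(f(-1, 4*(-4))) = 16*((84 - 1*(-1))/(483 + 22*(-1))) = 16*((84 + 1)/(483 - 22)) = 16*(85/461) = 1360/461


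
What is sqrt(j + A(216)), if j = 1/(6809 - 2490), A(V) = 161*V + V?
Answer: sqrt(652732409231)/4319 ≈ 187.06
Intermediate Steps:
A(V) = 162*V
j = 1/4319 ≈ 0.00023154
sqrt(j + A(216)) = sqrt(1/4319 + 162*216) = sqrt(1/4319 + 34992) = sqrt(151130449/4319) = sqrt(652732409231)/4319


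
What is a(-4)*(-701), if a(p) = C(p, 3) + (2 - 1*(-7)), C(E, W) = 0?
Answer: -6309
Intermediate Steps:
a(p) = 9 (a(p) = 0 + (2 - 1*(-7)) = 0 + (2 + 7) = 0 + 9 = 9)
a(-4)*(-701) = 9*(-701) = -6309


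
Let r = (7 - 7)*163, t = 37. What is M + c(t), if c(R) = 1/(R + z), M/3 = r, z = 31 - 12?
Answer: 1/56 ≈ 0.017857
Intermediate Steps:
z = 19
r = 0 (r = 0*163 = 0)
M = 0 (M = 3*0 = 0)
c(R) = 1/(19 + R) (c(R) = 1/(R + 19) = 1/(19 + R))
M + c(t) = 0 + 1/(19 + 37) = 0 + 1/56 = 1/56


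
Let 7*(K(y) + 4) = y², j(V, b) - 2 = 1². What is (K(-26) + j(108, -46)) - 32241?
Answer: -225018/7 ≈ -32145.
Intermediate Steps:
j(V, b) = 3 (j(V, b) = 2 + 1² = 2 + 1 = 3)
K(y) = -4 + y²/7
(K(-26) + j(108, -46)) - 32241 = ((-4 + (⅐)*(-26)²) + 3) - 32241 = ((-4 + (⅐)*676) + 3) - 32241 = ((-4 + 676/7) + 3) - 32241 = (648/7 + 3) - 32241 = 669/7 - 32241 = -225018/7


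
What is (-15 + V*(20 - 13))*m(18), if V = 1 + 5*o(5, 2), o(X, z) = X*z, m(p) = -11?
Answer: -3762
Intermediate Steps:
V = 51 (V = 1 + 5*(5*2) = 1 + 5*10 = 1 + 50 = 51)
(-15 + V*(20 - 13))*m(18) = (-15 + 51*(20 - 13))*(-11) = (-15 + 51*7)*(-11) = (-15 + 357)*(-11) = 342*(-11) = -3762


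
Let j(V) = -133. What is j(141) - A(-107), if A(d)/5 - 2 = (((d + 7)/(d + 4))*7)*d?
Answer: 359771/103 ≈ 3492.9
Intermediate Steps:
A(d) = 10 + 35*d*(7 + d)/(4 + d) (A(d) = 10 + 5*((((d + 7)/(d + 4))*7)*d) = 10 + 5*((((7 + d)/(4 + d))*7)*d) = 10 + 5*((7*(7 + d)/(4 + d))*d) = 10 + 5*(7*d*(7 + d)/(4 + d)) = 10 + 35*d*(7 + d)/(4 + d))
j(141) - A(-107) = -133 - 5*(8 + 7*(-107)² + 51*(-107))/(4 - 107) = -133 - 5*(8 + 7*11449 - 5457)/(-103) = -133 - 5*(-1)*(8 + 80143 - 5457)/103 = -133 - 5*(-1)*74694/103 = -133 - 1*(-373470/103) = -133 + 373470/103 = 359771/103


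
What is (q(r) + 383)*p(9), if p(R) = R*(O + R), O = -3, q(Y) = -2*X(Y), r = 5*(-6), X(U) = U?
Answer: 23922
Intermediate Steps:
r = -30
q(Y) = -2*Y
p(R) = R*(-3 + R)
(q(r) + 383)*p(9) = (-2*(-30) + 383)*(9*(-3 + 9)) = (60 + 383)*(9*6) = 443*54 = 23922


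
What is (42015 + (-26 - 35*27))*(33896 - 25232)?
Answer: 355605216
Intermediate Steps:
(42015 + (-26 - 35*27))*(33896 - 25232) = (42015 + (-26 - 945))*8664 = (42015 - 971)*8664 = 41044*8664 = 355605216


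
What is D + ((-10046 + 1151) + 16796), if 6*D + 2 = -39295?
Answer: 2703/2 ≈ 1351.5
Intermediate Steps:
D = -13099/2 (D = -1/3 + (1/6)*(-39295) = -1/3 - 39295/6 = -13099/2 ≈ -6549.5)
D + ((-10046 + 1151) + 16796) = -13099/2 + ((-10046 + 1151) + 16796) = -13099/2 + (-8895 + 16796) = -13099/2 + 7901 = 2703/2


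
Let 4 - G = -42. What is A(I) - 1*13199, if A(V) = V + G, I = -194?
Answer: -13347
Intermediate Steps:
G = 46 (G = 4 - 1*(-42) = 4 + 42 = 46)
A(V) = 46 + V (A(V) = V + 46 = 46 + V)
A(I) - 1*13199 = (46 - 194) - 1*13199 = -148 - 13199 = -13347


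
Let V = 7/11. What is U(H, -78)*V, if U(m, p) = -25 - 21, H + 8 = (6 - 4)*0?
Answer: -322/11 ≈ -29.273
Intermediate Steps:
H = -8 (H = -8 + (6 - 4)*0 = -8 + 2*0 = -8 + 0 = -8)
U(m, p) = -46
V = 7/11 (V = 7*(1/11) = 7/11 ≈ 0.63636)
U(H, -78)*V = -46*7/11 = -322/11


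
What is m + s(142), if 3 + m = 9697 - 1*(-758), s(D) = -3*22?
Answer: 10386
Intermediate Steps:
s(D) = -66
m = 10452 (m = -3 + (9697 - 1*(-758)) = -3 + (9697 + 758) = -3 + 10455 = 10452)
m + s(142) = 10452 - 66 = 10386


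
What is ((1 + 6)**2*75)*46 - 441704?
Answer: -272654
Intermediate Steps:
((1 + 6)**2*75)*46 - 441704 = (7**2*75)*46 - 441704 = (49*75)*46 - 441704 = 3675*46 - 441704 = 169050 - 441704 = -272654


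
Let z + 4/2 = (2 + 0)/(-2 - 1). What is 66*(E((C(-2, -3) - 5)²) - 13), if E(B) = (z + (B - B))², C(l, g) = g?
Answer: -1166/3 ≈ -388.67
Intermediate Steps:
z = -8/3 (z = -2 + (2 + 0)/(-2 - 1) = -2 + 2/(-3) = -2 + 2*(-⅓) = -2 - ⅔ = -8/3 ≈ -2.6667)
E(B) = 64/9 (E(B) = (-8/3 + (B - B))² = (-8/3 + 0)² = (-8/3)² = 64/9)
66*(E((C(-2, -3) - 5)²) - 13) = 66*(64/9 - 13) = 66*(-53/9) = -1166/3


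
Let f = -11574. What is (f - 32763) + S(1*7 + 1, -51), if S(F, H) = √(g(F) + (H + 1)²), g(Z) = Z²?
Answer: -44337 + 2*√641 ≈ -44286.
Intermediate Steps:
S(F, H) = √(F² + (1 + H)²) (S(F, H) = √(F² + (H + 1)²) = √(F² + (1 + H)²))
(f - 32763) + S(1*7 + 1, -51) = (-11574 - 32763) + √((1*7 + 1)² + (1 - 51)²) = -44337 + √((7 + 1)² + (-50)²) = -44337 + √(8² + 2500) = -44337 + √(64 + 2500) = -44337 + √2564 = -44337 + 2*√641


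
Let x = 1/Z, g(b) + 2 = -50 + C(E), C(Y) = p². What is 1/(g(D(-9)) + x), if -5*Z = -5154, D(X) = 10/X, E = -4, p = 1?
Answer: -5154/262849 ≈ -0.019608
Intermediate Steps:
Z = 5154/5 (Z = -⅕*(-5154) = 5154/5 ≈ 1030.8)
C(Y) = 1 (C(Y) = 1² = 1)
g(b) = -51 (g(b) = -2 + (-50 + 1) = -2 - 49 = -51)
x = 5/5154 (x = 1/(5154/5) = 5/5154 ≈ 0.00097012)
1/(g(D(-9)) + x) = 1/(-51 + 5/5154) = 1/(-262849/5154) = -5154/262849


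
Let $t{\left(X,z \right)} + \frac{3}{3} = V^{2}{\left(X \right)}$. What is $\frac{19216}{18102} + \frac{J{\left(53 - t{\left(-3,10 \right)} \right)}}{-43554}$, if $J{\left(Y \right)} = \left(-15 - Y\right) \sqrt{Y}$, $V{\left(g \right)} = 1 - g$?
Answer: $\frac{9608}{9051} + \frac{53 \sqrt{38}}{43554} \approx 1.069$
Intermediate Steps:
$t{\left(X,z \right)} = -1 + \left(1 - X\right)^{2}$
$J{\left(Y \right)} = \sqrt{Y} \left(-15 - Y\right)$
$\frac{19216}{18102} + \frac{J{\left(53 - t{\left(-3,10 \right)} \right)}}{-43554} = \frac{19216}{18102} + \frac{\sqrt{53 - - 3 \left(-2 - 3\right)} \left(-15 - \left(53 - - 3 \left(-2 - 3\right)\right)\right)}{-43554} = 19216 \cdot \frac{1}{18102} + \sqrt{53 - \left(-3\right) \left(-5\right)} \left(-15 - \left(53 - \left(-3\right) \left(-5\right)\right)\right) \left(- \frac{1}{43554}\right) = \frac{9608}{9051} + \sqrt{53 - 15} \left(-15 - \left(53 - 15\right)\right) \left(- \frac{1}{43554}\right) = \frac{9608}{9051} + \sqrt{38} \left(-15 - 38\right) \left(- \frac{1}{43554}\right) = \frac{9608}{9051} + \sqrt{38} \left(-53\right) \left(- \frac{1}{43554}\right) = \frac{9608}{9051} + - 53 \sqrt{38} \left(- \frac{1}{43554}\right) = \frac{9608}{9051} + \frac{53 \sqrt{38}}{43554}$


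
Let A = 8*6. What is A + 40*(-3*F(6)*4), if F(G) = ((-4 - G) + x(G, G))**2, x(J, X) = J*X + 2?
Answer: -376272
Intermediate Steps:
x(J, X) = 2 + J*X
A = 48
F(G) = (-2 + G**2 - G)**2 (F(G) = ((-4 - G) + (2 + G*G))**2 = ((-4 - G) + (2 + G**2))**2 = (-2 + G**2 - G)**2)
A + 40*(-3*F(6)*4) = 48 + 40*(-3*(2 + 6 - 1*6**2)**2*4) = 48 + 40*(-3*(2 + 6 - 1*36)**2*4) = 48 + 40*(-3*(2 + 6 - 36)**2*4) = 48 + 40*(-3*(-28)**2*4) = 48 + 40*(-3*784*4) = 48 + 40*(-2352*4) = 48 + 40*(-9408) = 48 - 376320 = -376272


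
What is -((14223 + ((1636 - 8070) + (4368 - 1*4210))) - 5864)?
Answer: -2083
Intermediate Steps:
-((14223 + ((1636 - 8070) + (4368 - 1*4210))) - 5864) = -((14223 + (-6434 + (4368 - 4210))) - 5864) = -((14223 + (-6434 + 158)) - 5864) = -((14223 - 6276) - 5864) = -(7947 - 5864) = -1*2083 = -2083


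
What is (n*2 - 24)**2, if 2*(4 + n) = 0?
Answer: 1024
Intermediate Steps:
n = -4 (n = -4 + (1/2)*0 = -4 + 0 = -4)
(n*2 - 24)**2 = (-4*2 - 24)**2 = (-8 - 24)**2 = (-32)**2 = 1024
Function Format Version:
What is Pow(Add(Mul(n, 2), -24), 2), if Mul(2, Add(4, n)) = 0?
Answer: 1024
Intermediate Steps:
n = -4 (n = Add(-4, Mul(Rational(1, 2), 0)) = Add(-4, 0) = -4)
Pow(Add(Mul(n, 2), -24), 2) = Pow(Add(Mul(-4, 2), -24), 2) = Pow(Add(-8, -24), 2) = Pow(-32, 2) = 1024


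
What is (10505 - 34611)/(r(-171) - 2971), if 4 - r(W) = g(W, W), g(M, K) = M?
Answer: 12053/1398 ≈ 8.6216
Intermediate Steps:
r(W) = 4 - W
(10505 - 34611)/(r(-171) - 2971) = (10505 - 34611)/((4 - 1*(-171)) - 2971) = -24106/((4 + 171) - 2971) = -24106/(175 - 2971) = -24106/(-2796) = -24106*(-1/2796) = 12053/1398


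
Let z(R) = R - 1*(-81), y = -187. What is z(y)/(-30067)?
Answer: 106/30067 ≈ 0.0035255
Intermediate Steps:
z(R) = 81 + R (z(R) = R + 81 = 81 + R)
z(y)/(-30067) = (81 - 187)/(-30067) = -106*(-1/30067) = 106/30067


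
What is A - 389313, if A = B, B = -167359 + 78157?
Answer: -478515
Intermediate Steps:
B = -89202
A = -89202
A - 389313 = -89202 - 389313 = -478515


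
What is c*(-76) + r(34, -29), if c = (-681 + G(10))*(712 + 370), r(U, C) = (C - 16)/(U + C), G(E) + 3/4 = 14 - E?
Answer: 55732729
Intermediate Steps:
G(E) = 53/4 - E (G(E) = -¾ + (14 - E) = 53/4 - E)
r(U, C) = (-16 + C)/(C + U)
c = -1466651/2 (c = (-681 + (53/4 - 1*10))*(712 + 370) = (-681 + (53/4 - 10))*1082 = (-681 + 13/4)*1082 = -2711/4*1082 = -1466651/2 ≈ -7.3333e+5)
c*(-76) + r(34, -29) = -1466651/2*(-76) + (-16 - 29)/(-29 + 34) = 55732738 - 45/5 = 55732738 + (⅕)*(-45) = 55732738 - 9 = 55732729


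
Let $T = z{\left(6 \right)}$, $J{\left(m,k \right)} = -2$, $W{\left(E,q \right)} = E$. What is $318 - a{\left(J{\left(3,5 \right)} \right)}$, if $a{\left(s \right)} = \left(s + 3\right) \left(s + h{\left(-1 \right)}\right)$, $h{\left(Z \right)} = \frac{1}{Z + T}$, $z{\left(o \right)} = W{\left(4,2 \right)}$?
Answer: $\frac{959}{3} \approx 319.67$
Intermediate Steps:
$z{\left(o \right)} = 4$
$T = 4$
$h{\left(Z \right)} = \frac{1}{4 + Z}$ ($h{\left(Z \right)} = \frac{1}{Z + 4} = \frac{1}{4 + Z}$)
$a{\left(s \right)} = \left(3 + s\right) \left(\frac{1}{3} + s\right)$ ($a{\left(s \right)} = \left(s + 3\right) \left(s + \frac{1}{4 - 1}\right) = \left(3 + s\right) \left(s + \frac{1}{3}\right) = \left(3 + s\right) \left(\frac{1}{3} + s\right)$)
$318 - a{\left(J{\left(3,5 \right)} \right)} = 318 - \left(1 + \left(-2\right)^{2} + \frac{10}{3} \left(-2\right)\right) = 318 - \left(1 + 4 - \frac{20}{3}\right) = 318 - - \frac{5}{3} = 318 + \frac{5}{3} = \frac{959}{3}$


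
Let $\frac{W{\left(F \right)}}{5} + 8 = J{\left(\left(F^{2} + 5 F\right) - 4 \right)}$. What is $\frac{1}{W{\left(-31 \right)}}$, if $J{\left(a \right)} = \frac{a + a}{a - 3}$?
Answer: $- \frac{799}{23940} \approx -0.033375$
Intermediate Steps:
$J{\left(a \right)} = \frac{2 a}{-3 + a}$
$W{\left(F \right)} = -40 + \frac{10 \left(-4 + F^{2} + 5 F\right)}{-7 + F^{2} + 5 F}$ ($W{\left(F \right)} = -40 + 5 \frac{2 \left(\left(F^{2} + 5 F\right) - 4\right)}{-3 - \left(4 - F^{2} - 5 F\right)} = -40 + 5 \frac{2 \left(-4 + F^{2} + 5 F\right)}{-3 + \left(-4 + F^{2} + 5 F\right)} = -40 + 5 \frac{2 \left(-4 + F^{2} + 5 F\right)}{-7 + F^{2} + 5 F} = -40 + \frac{10 \left(-4 + F^{2} + 5 F\right)}{-7 + F^{2} + 5 F}$)
$\frac{1}{W{\left(-31 \right)}} = \frac{1}{30 \frac{1}{-7 + \left(-31\right)^{2} + 5 \left(-31\right)} \left(8 - \left(-31\right)^{2} - -155\right)} = \frac{1}{30 \frac{1}{-7 + 961 - 155} \left(8 - 961 + 155\right)} = \frac{1}{30 \cdot \frac{1}{799} \left(8 - 961 + 155\right)} = \frac{1}{30 \cdot \frac{1}{799} \left(-798\right)} = \frac{1}{- \frac{23940}{799}} = - \frac{799}{23940}$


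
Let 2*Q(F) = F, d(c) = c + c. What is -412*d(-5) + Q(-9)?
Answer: 8231/2 ≈ 4115.5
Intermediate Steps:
d(c) = 2*c
Q(F) = F/2
-412*d(-5) + Q(-9) = -824*(-5) + (½)*(-9) = -412*(-10) - 9/2 = 4120 - 9/2 = 8231/2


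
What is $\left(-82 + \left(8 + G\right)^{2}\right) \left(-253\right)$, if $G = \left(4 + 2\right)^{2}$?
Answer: $-469062$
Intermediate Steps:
$G = 36$ ($G = 6^{2} = 36$)
$\left(-82 + \left(8 + G\right)^{2}\right) \left(-253\right) = \left(-82 + \left(8 + 36\right)^{2}\right) \left(-253\right) = \left(-82 + 44^{2}\right) \left(-253\right) = \left(-82 + 1936\right) \left(-253\right) = 1854 \left(-253\right) = -469062$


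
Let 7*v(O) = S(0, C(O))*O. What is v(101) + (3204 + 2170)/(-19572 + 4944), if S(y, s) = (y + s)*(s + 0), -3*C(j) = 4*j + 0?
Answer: 40189924981/153594 ≈ 2.6166e+5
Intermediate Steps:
C(j) = -4*j/3 (C(j) = -(4*j + 0)/3 = -4*j/3)
S(y, s) = s*(s + y) (S(y, s) = (s + y)*s = s*(s + y))
v(O) = 16*O³/63 (v(O) = (((-4*O/3)*(-4*O/3 + 0))*O)/7 = (((-4*O/3)*(-4*O/3))*O)/7 = ((16*O²/9)*O)/7 = (16*O³/9)/7 = 16*O³/63)
v(101) + (3204 + 2170)/(-19572 + 4944) = (16/63)*101³ + (3204 + 2170)/(-19572 + 4944) = (16/63)*1030301 + 5374/(-14628) = 16484816/63 + 5374*(-1/14628) = 16484816/63 - 2687/7314 = 40189924981/153594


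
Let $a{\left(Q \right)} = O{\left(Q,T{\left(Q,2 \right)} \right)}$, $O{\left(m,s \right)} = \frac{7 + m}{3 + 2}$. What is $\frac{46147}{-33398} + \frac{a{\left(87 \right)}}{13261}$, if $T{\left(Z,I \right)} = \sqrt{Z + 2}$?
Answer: $- \frac{3056637423}{2214454390} \approx -1.3803$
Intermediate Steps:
$T{\left(Z,I \right)} = \sqrt{2 + Z}$
$O{\left(m,s \right)} = \frac{7}{5} + \frac{m}{5}$ ($O{\left(m,s \right)} = \frac{7 + m}{5} = \left(7 + m\right) \frac{1}{5} = \frac{7}{5} + \frac{m}{5}$)
$a{\left(Q \right)} = \frac{7}{5} + \frac{Q}{5}$
$\frac{46147}{-33398} + \frac{a{\left(87 \right)}}{13261} = \frac{46147}{-33398} + \frac{\frac{7}{5} + \frac{1}{5} \cdot 87}{13261} = 46147 \left(- \frac{1}{33398}\right) + \left(\frac{7}{5} + \frac{87}{5}\right) \frac{1}{13261} = - \frac{46147}{33398} + \frac{94}{5} \cdot \frac{1}{13261} = - \frac{46147}{33398} + \frac{94}{66305} = - \frac{3056637423}{2214454390}$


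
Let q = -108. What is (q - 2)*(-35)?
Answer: 3850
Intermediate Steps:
(q - 2)*(-35) = (-108 - 2)*(-35) = -110*(-35) = 3850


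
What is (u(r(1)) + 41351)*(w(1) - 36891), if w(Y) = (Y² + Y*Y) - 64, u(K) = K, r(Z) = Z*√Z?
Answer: -1528080456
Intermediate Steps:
r(Z) = Z^(3/2)
w(Y) = -64 + 2*Y² (w(Y) = (Y² + Y²) - 64 = 2*Y² - 64 = -64 + 2*Y²)
(u(r(1)) + 41351)*(w(1) - 36891) = (1^(3/2) + 41351)*((-64 + 2*1²) - 36891) = (1 + 41351)*((-64 + 2*1) - 36891) = 41352*((-64 + 2) - 36891) = 41352*(-62 - 36891) = 41352*(-36953) = -1528080456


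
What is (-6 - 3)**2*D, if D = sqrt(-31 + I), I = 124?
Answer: 81*sqrt(93) ≈ 781.14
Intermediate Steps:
D = sqrt(93) (D = sqrt(-31 + 124) = sqrt(93) ≈ 9.6436)
(-6 - 3)**2*D = (-6 - 3)**2*sqrt(93) = (-9)**2*sqrt(93) = 81*sqrt(93)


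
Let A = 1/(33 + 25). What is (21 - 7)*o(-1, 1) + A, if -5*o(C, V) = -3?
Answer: 2441/290 ≈ 8.4172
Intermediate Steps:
o(C, V) = 3/5 (o(C, V) = -1/5*(-3) = 3/5)
A = 1/58 ≈ 0.017241
(21 - 7)*o(-1, 1) + A = (21 - 7)*(3/5) + 1/58 = 14*(3/5) + 1/58 = 42/5 + 1/58 = 2441/290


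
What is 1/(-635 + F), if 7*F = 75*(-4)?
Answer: -7/4745 ≈ -0.0014752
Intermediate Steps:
F = -300/7 (F = (75*(-4))/7 = (⅐)*(-300) = -300/7 ≈ -42.857)
1/(-635 + F) = 1/(-635 - 300/7) = 1/(-4745/7) = -7/4745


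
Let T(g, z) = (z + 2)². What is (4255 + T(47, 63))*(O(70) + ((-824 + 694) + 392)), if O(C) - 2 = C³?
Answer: 2910878720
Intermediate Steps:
T(g, z) = (2 + z)²
O(C) = 2 + C³
(4255 + T(47, 63))*(O(70) + ((-824 + 694) + 392)) = (4255 + (2 + 63)²)*((2 + 70³) + ((-824 + 694) + 392)) = (4255 + 65²)*((2 + 343000) + (-130 + 392)) = (4255 + 4225)*(343002 + 262) = 8480*343264 = 2910878720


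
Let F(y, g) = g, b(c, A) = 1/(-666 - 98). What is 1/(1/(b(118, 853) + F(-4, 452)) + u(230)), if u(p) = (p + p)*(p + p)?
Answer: 345327/73071193964 ≈ 4.7259e-6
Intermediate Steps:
b(c, A) = -1/764 (b(c, A) = 1/(-764) = -1/764)
u(p) = 4*p² (u(p) = (2*p)*(2*p) = 4*p²)
1/(1/(b(118, 853) + F(-4, 452)) + u(230)) = 1/(1/(-1/764 + 452) + 4*230²) = 1/(1/(345327/764) + 4*52900) = 1/(764/345327 + 211600) = 1/(73071193964/345327) = 345327/73071193964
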